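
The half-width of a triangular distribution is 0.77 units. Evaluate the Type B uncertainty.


u_B = half_width / sqrt(6)
u_B = 0.77 / 2.4494897
u_B = 0.3144

0.3144


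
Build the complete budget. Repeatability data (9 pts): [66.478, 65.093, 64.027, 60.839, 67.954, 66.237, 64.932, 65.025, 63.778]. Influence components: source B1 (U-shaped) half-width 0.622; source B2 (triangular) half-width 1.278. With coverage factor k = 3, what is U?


mean = (66.478 + 65.093 + 64.027 + 60.839 + 67.954 + 66.237 + 64.932 + 65.025 + 63.778) / 9 = 64.92922222
s = sqrt(sum((x - mean)^2)/(n-1)) = 2.0051034
u_A = s / sqrt(n) = 2.0051034 / sqrt(9) = 0.6683678
u_B1 = 0.622 / sqrt(2) = 0.43982042
u_B2 = 1.278 / sqrt(6) = 0.52174132
uc = sqrt(0.6683678^2 + 0.43982042^2 + 0.52174132^2) = 0.95518141
U = k * uc = 3 * 0.95518141
U = 2.8655

2.8655


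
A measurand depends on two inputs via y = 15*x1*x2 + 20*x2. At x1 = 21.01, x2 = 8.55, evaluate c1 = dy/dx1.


y = 15*x1*x2 + 20*x2
dy/dx1 = 15*x2
Evaluate at x2 = 8.55: c1 = 15 * 8.55
c1 = 128.2500

128.2500


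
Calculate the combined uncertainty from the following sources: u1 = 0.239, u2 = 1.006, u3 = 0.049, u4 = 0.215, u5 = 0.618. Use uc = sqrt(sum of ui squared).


uc = sqrt(0.239^2 + 1.006^2 + 0.049^2 + 0.215^2 + 0.618^2)
uc = sqrt(1.499707)
uc = 1.2246

1.2246


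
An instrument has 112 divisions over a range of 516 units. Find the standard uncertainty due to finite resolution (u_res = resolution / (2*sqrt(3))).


resolution = range / divisions
resolution = 516 / 112 = 4.6071429
u_res = resolution / (2*sqrt(3))
u_res = 4.6071429 / 3.4641016
u_res = 1.3300

1.3300


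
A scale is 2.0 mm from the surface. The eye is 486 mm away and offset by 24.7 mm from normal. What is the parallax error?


error = h * offset / d
= 2.0 * 24.7 / 486
= 0.1016

0.1016


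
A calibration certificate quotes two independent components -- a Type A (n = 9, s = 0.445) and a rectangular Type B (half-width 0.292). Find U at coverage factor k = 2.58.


u_A = s / sqrt(n) = 0.445 / sqrt(9) = 0.14833333
u_B = half_width / sqrt(3) = 0.292 / sqrt(3) = 0.16858628
uc = sqrt(u_A^2 + u_B^2) = sqrt(0.14833333^2 + 0.16858628^2) = 0.22455314
U = k * uc = 2.58 * 0.22455314
U = 0.5793

0.5793


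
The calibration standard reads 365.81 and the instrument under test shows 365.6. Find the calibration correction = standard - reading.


Correction = standard - reading
= 365.81 - 365.6
= 0.2100

0.2100


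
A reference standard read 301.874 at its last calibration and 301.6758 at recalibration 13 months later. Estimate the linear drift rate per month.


rate = (v2 - v1) / months
= (301.6758 - 301.874) / 13
= -0.1982 / 13
= -0.0152

-0.0152


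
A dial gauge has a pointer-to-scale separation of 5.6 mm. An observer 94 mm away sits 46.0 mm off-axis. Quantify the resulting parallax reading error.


error = h * offset / d
= 5.6 * 46.0 / 94
= 2.7404

2.7404


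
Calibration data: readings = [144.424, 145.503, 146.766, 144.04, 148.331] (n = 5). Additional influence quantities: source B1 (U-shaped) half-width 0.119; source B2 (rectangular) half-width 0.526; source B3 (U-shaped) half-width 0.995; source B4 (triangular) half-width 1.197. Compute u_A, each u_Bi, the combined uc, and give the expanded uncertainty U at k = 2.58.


mean = (144.424 + 145.503 + 146.766 + 144.04 + 148.331) / 5 = 145.8128
s = sqrt(sum((x - mean)^2)/(n-1)) = 1.7619224
u_A = s / sqrt(n) = 1.7619224 / sqrt(5) = 0.78795565
u_B1 = 0.119 / sqrt(2) = 0.084145707
u_B2 = 0.526 / sqrt(3) = 0.30368624
u_B3 = 0.995 / sqrt(2) = 0.70357125
u_B4 = 1.197 / sqrt(6) = 0.4886732
uc = sqrt(0.78795565^2 + 0.084145707^2 + 0.30368624^2 + 0.70357125^2 + 0.4886732^2) = 1.2058167
U = k * uc = 2.58 * 1.2058167
U = 3.1110

3.1110


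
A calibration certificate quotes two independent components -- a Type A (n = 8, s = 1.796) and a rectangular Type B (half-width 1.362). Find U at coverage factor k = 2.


u_A = s / sqrt(n) = 1.796 / sqrt(8) = 0.63498189
u_B = half_width / sqrt(3) = 1.362 / sqrt(3) = 0.78635107
uc = sqrt(u_A^2 + u_B^2) = sqrt(0.63498189^2 + 0.78635107^2) = 1.0107176
U = k * uc = 2 * 1.0107176
U = 2.0214

2.0214


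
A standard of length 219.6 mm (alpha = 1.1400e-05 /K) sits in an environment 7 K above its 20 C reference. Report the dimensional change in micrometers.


dL = L * alpha * dT
= 219.6 * 1.1400e-05 * 7
= 0.0175241 mm
dL_um = 0.0175241 * 1000 = 17.5241 um

17.5241


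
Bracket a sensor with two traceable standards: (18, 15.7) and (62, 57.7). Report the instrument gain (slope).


slope = (y2 - y1) / (x2 - x1)
= (57.7 - 15.7) / (62 - 18)
= 42.0000 / 44
= 0.9545

0.9545


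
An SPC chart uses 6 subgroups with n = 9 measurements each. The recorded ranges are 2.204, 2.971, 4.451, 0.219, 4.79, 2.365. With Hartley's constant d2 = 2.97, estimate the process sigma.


R_bar = (2.204 + 2.971 + 4.451 + 0.219 + 4.79 + 2.365) / 6
R_bar = 17.0 / 6 = 2.8333333
sigma_hat = R_bar / d2 = 2.8333333 / 2.97 = 0.9540

0.9540


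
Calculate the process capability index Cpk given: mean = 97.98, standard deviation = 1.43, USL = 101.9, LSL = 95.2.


Cpu = (USL - mean) / (3*sigma) = (101.9 - 97.98) / (3*1.43) = 0.9138
Cpl = (mean - LSL) / (3*sigma) = (97.98 - 95.2) / (3*1.43) = 0.6480
Cpk = min(Cpu, Cpl) = 0.6480

0.6480


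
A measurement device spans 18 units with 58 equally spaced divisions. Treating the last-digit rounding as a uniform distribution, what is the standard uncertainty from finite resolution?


resolution = range / divisions
resolution = 18 / 58 = 0.31034483
u_res = resolution / (2*sqrt(3))
u_res = 0.31034483 / 3.4641016
u_res = 0.0896

0.0896


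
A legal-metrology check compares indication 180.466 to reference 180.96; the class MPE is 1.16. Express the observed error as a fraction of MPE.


e = indication - reference = 180.466 - 180.96 = -0.4940
|e| = 0.4940
ratio = |e| / MPE = 0.4940 / 1.16
ratio = 0.4259

0.4259


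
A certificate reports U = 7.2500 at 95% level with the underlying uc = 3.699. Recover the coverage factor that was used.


k = U / uc
k = 7.2500 / 3.699
k = 1.96

1.96


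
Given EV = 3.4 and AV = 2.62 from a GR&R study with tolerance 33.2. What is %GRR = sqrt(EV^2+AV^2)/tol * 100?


GRR = sqrt(EV^2 + AV^2) = sqrt(3.4^2 + 2.62^2) = 4.2923653
%GRR = GRR / tol * 100 = 4.2923653 / 33.2 * 100
%GRR = 12.9288

12.9288


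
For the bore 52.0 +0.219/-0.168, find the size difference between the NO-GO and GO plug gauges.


GO = nominal - lower_tol (smallest hole = maximum material condition)
GO = 52.0 - 0.168 = 51.832
NO-GO = nominal + upper_tol (largest hole = least material condition)
NO-GO = 52.0 + 0.219 = 52.219
spread = NO-GO - GO = 52.219 - 51.832 = 0.3870

0.3870


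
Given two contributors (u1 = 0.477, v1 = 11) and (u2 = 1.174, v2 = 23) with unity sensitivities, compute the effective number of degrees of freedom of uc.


uc = sqrt(u1^2 + u2^2) = sqrt(0.477^2 + 1.174^2) = 1.2672036
v_eff = uc^4 / (u1^4/v1 + u2^4/v2)
= 1.2672036^4 / (0.477^4/11 + 1.174^4/23)
= 2.5786096 / 0.087299562
v_eff = 29.5375

29.5375


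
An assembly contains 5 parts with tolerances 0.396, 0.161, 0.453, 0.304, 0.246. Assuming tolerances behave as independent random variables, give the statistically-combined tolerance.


RSS = sqrt(0.396^2 + 0.161^2 + 0.453^2 + 0.304^2 + 0.246^2)
= sqrt(0.540878)
= 0.7354

0.7354


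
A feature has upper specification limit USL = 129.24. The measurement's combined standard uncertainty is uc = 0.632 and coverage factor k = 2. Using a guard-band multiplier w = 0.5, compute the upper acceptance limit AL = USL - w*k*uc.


U = k * uc = 2 * 0.632 = 1.264
guard band g = w * U = 0.5 * 1.264 = 0.632
AL = USL - g = 129.24 - 0.632
AL = 128.6080

128.6080


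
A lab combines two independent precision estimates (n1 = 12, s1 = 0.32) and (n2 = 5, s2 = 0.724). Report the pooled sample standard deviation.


s_p = sqrt(((n1-1)*s1^2 + (n2-1)*s2^2) / (n1+n2-2))
numerator = (12-1)*0.32^2 + (5-1)*0.724^2 = 1.1264 + 2.096704 = 3.223104
denominator = 12 + 5 - 2 = 15
s_p^2 = 3.223104 / 15 = 0.2148736
s_p = sqrt(0.2148736) = 0.4635

0.4635


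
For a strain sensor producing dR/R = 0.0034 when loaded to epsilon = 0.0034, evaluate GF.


GF = (dR/R) / epsilon
= 0.0034 / 0.0034
= 1.0000

1.0000


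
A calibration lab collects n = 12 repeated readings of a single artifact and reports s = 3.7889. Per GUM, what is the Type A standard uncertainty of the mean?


u_A = s / sqrt(n)
u_A = 3.7889 / sqrt(12)
u_A = 3.7889 / 3.4641016
u_A = 1.0938

1.0938


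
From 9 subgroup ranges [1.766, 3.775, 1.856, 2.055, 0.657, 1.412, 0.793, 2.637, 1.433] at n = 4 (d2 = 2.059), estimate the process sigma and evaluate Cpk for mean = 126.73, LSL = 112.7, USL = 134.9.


R_bar = (1.766 + 3.775 + 1.856 + 2.055 + 0.657 + 1.412 + 0.793 + 2.637 + 1.433) / 9 = 1.8204444
sigma = R_bar / d2 = 1.8204444 / 2.059 = 0.88414007
Cp = (USL - LSL)/(6*sigma) = (134.9 - 112.7)/(6*0.88414007) = 4.1849
Cpu = (134.9 - 126.73)/(3*0.88414007) = 3.0802
Cpl = (126.73 - 112.7)/(3*0.88414007) = 5.2895
Cpk = min(Cpu, Cpl) = 3.0802

3.0802


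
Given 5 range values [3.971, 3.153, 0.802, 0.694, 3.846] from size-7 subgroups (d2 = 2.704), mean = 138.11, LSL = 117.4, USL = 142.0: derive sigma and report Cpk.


R_bar = (3.971 + 3.153 + 0.802 + 0.694 + 3.846) / 5 = 2.4932
sigma = R_bar / d2 = 2.4932 / 2.704 = 0.92204142
Cp = (USL - LSL)/(6*sigma) = (142.0 - 117.4)/(6*0.92204142) = 4.4467
Cpu = (142.0 - 138.11)/(3*0.92204142) = 1.4063
Cpl = (138.11 - 117.4)/(3*0.92204142) = 7.4870
Cpk = min(Cpu, Cpl) = 1.4063

1.4063


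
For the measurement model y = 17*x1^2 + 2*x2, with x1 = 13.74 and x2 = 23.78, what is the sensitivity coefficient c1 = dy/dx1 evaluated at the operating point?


y = 17*x1^2 + 2*x2
dy/dx1 = 2*17*x1
Evaluate at x1 = 13.74: c1 = 34 * 13.74
c1 = 467.1600

467.1600


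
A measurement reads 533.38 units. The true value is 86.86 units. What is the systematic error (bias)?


Systematic error = measured - true
= 533.38 - 86.86
= 446.5200

446.5200


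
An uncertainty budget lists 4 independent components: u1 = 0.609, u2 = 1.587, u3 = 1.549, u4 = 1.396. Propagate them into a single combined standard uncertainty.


uc = sqrt(0.609^2 + 1.587^2 + 1.549^2 + 1.396^2)
uc = sqrt(7.237667)
uc = 2.6903

2.6903


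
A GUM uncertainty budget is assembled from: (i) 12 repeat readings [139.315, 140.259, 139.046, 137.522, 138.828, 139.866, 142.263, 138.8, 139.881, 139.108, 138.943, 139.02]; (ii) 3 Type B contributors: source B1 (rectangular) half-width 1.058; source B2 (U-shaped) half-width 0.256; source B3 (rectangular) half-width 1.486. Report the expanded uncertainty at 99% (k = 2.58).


mean = (139.315 + 140.259 + 139.046 + 137.522 + 138.828 + 139.866 + 142.263 + 138.8 + 139.881 + 139.108 + 138.943 + 139.02) / 12 = 139.40425
s = sqrt(sum((x - mean)^2)/(n-1)) = 1.1349038
u_A = s / sqrt(n) = 1.1349038 / sqrt(12) = 0.32761851
u_B1 = 1.058 / sqrt(3) = 0.61083658
u_B2 = 0.256 / sqrt(2) = 0.18101934
u_B3 = 1.486 / sqrt(3) = 0.8579425
uc = sqrt(0.32761851^2 + 0.61083658^2 + 0.18101934^2 + 0.8579425^2) = 1.1177158
U = k * uc = 2.58 * 1.1177158
U = 2.8837

2.8837


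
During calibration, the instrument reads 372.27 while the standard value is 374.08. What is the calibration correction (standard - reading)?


Correction = standard - reading
= 374.08 - 372.27
= 1.8100

1.8100


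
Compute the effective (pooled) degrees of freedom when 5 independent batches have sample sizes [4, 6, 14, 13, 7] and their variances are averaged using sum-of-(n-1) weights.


nu = sum_i (n_i - 1)
nu = ((4 - 1) + (6 - 1) + (14 - 1) + (13 - 1) + (7 - 1))
nu = 3 + 5 + 13 + 12 + 6
nu = 39

39


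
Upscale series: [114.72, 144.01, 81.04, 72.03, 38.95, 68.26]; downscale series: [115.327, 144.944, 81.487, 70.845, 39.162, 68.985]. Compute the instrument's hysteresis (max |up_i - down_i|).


|114.72 - 115.327| = 0.6070
|144.01 - 144.944| = 0.9340
|81.04 - 81.487| = 0.4470
|72.03 - 70.845| = 1.1850
|38.95 - 39.162| = 0.2120
|68.26 - 68.985| = 0.7250
hysteresis = max(diffs) = 1.1850

1.1850


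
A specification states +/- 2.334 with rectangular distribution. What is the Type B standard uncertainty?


u_B = half_width / sqrt(3)
u_B = 2.334 / 1.7320508
u_B = 1.3475

1.3475


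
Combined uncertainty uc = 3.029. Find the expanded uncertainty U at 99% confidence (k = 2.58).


U = k * uc
U = 2.58 * 3.029
U = 7.8148

7.8148


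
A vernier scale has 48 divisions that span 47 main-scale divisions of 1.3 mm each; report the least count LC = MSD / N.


LC = MSD / n_div
= 1.3 / 48
= 0.0271

0.0271


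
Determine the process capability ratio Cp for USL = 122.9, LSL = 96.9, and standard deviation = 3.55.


Cp = (USL - LSL) / (6 * sigma)
= (122.9 - 96.9) / (6 * 3.55)
= 26.0000 / 21.3000
= 1.2207

1.2207


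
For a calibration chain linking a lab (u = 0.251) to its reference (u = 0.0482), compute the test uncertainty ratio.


TUR = u_lab / u_ref
= 0.251 / 0.0482
= 5.2075

5.2075


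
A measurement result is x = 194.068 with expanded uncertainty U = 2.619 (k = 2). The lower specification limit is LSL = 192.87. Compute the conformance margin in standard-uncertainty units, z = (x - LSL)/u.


u = U / k = 2.619 / 2 = 1.3095
margin = |LSL - x| = |192.87 - 194.068| = 1.198
z = margin / u = 1.198 / 1.3095
z = 0.9149

0.9149


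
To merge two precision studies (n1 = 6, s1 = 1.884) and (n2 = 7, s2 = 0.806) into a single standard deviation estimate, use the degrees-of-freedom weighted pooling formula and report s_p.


s_p = sqrt(((n1-1)*s1^2 + (n2-1)*s2^2) / (n1+n2-2))
numerator = (6-1)*1.884^2 + (7-1)*0.806^2 = 17.74728 + 3.897816 = 21.645096
denominator = 6 + 7 - 2 = 11
s_p^2 = 21.645096 / 11 = 1.967736
s_p = sqrt(1.967736) = 1.4028

1.4028


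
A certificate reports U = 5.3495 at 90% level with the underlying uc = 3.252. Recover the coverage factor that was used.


k = U / uc
k = 5.3495 / 3.252
k = 1.645

1.645


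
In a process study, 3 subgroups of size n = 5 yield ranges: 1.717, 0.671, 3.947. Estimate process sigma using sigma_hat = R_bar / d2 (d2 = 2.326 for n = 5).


R_bar = (1.717 + 0.671 + 3.947) / 3
R_bar = 6.335 / 3 = 2.1116667
sigma_hat = R_bar / d2 = 2.1116667 / 2.326 = 0.9079

0.9079


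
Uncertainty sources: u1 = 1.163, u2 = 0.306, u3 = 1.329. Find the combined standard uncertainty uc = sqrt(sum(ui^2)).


uc = sqrt(1.163^2 + 0.306^2 + 1.329^2)
uc = sqrt(3.212446)
uc = 1.7923

1.7923


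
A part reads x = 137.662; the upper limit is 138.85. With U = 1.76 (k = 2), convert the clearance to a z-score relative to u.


u = U / k = 1.76 / 2 = 0.88
margin = |USL - x| = |138.85 - 137.662| = 1.188
z = margin / u = 1.188 / 0.88
z = 1.3500

1.3500


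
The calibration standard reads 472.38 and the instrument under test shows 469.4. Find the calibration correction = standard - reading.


Correction = standard - reading
= 472.38 - 469.4
= 2.9800

2.9800


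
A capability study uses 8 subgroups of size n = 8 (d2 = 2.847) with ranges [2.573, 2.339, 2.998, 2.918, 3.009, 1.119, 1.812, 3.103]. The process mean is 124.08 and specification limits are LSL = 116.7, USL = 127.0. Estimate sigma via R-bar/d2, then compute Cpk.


R_bar = (2.573 + 2.339 + 2.998 + 2.918 + 3.009 + 1.119 + 1.812 + 3.103) / 8 = 2.483875
sigma = R_bar / d2 = 2.483875 / 2.847 = 0.87245346
Cp = (USL - LSL)/(6*sigma) = (127.0 - 116.7)/(6*0.87245346) = 1.9676
Cpu = (127.0 - 124.08)/(3*0.87245346) = 1.1156
Cpl = (124.08 - 116.7)/(3*0.87245346) = 2.8196
Cpk = min(Cpu, Cpl) = 1.1156

1.1156


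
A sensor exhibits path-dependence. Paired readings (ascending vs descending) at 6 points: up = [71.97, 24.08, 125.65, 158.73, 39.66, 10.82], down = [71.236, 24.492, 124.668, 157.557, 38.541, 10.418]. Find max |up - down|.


|71.97 - 71.236| = 0.7340
|24.08 - 24.492| = 0.4120
|125.65 - 124.668| = 0.9820
|158.73 - 157.557| = 1.1730
|39.66 - 38.541| = 1.1190
|10.82 - 10.418| = 0.4020
hysteresis = max(diffs) = 1.1730

1.1730


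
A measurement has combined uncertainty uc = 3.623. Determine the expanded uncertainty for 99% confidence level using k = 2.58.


U = k * uc
U = 2.58 * 3.623
U = 9.3473

9.3473


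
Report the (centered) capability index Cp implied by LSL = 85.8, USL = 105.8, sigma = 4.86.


Cp = (USL - LSL) / (6 * sigma)
= (105.8 - 85.8) / (6 * 4.86)
= 20.0000 / 29.1600
= 0.6859

0.6859


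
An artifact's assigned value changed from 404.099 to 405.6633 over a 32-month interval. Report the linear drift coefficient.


rate = (v2 - v1) / months
= (405.6633 - 404.099) / 32
= 1.5643 / 32
= 0.0489

0.0489


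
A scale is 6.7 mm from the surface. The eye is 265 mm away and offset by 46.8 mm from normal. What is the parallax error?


error = h * offset / d
= 6.7 * 46.8 / 265
= 1.1832

1.1832


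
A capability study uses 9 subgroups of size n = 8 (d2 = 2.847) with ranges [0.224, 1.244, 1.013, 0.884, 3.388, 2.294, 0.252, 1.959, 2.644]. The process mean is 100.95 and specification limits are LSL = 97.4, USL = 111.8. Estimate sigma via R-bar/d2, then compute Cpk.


R_bar = (0.224 + 1.244 + 1.013 + 0.884 + 3.388 + 2.294 + 0.252 + 1.959 + 2.644) / 9 = 1.5446667
sigma = R_bar / d2 = 1.5446667 / 2.847 = 0.54255943
Cp = (USL - LSL)/(6*sigma) = (111.8 - 97.4)/(6*0.54255943) = 4.4235
Cpu = (111.8 - 100.95)/(3*0.54255943) = 6.6659
Cpl = (100.95 - 97.4)/(3*0.54255943) = 2.1810
Cpk = min(Cpu, Cpl) = 2.1810

2.1810


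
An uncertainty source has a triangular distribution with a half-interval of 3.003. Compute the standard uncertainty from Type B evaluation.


u_B = half_width / sqrt(6)
u_B = 3.003 / 2.4494897
u_B = 1.2260

1.2260


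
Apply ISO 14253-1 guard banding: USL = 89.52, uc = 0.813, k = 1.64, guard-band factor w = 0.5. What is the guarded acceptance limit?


U = k * uc = 1.64 * 0.813 = 1.33332
guard band g = w * U = 0.5 * 1.33332 = 0.66666
AL = USL - g = 89.52 - 0.66666
AL = 88.8533

88.8533


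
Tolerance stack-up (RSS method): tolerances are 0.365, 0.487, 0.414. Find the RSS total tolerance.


RSS = sqrt(0.365^2 + 0.487^2 + 0.414^2)
= sqrt(0.54179)
= 0.7361

0.7361


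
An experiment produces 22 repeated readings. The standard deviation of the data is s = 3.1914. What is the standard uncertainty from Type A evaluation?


u_A = s / sqrt(n)
u_A = 3.1914 / sqrt(22)
u_A = 3.1914 / 4.6904158
u_A = 0.6804

0.6804


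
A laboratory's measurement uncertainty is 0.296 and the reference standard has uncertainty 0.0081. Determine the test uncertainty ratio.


TUR = u_lab / u_ref
= 0.296 / 0.0081
= 36.5432

36.5432


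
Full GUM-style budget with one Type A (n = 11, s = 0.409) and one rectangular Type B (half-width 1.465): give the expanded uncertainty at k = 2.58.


u_A = s / sqrt(n) = 0.409 / sqrt(11) = 0.12331814
u_B = half_width / sqrt(3) = 1.465 / sqrt(3) = 0.84581814
uc = sqrt(u_A^2 + u_B^2) = sqrt(0.12331814^2 + 0.84581814^2) = 0.8547606
U = k * uc = 2.58 * 0.8547606
U = 2.2053

2.2053


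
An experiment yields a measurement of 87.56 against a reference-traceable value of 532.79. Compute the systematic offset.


Systematic error = measured - true
= 87.56 - 532.79
= -445.2300

-445.2300


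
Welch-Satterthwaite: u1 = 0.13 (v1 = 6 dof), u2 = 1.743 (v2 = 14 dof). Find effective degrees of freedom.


uc = sqrt(u1^2 + u2^2) = sqrt(0.13^2 + 1.743^2) = 1.7478412
v_eff = uc^4 / (u1^4/v1 + u2^4/v2)
= 1.7478412^4 / (0.13^4/6 + 1.743^4/14)
= 9.3327125 / 0.65931487
v_eff = 14.1552

14.1552


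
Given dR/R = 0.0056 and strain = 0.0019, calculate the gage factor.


GF = (dR/R) / epsilon
= 0.0056 / 0.0019
= 2.9474

2.9474


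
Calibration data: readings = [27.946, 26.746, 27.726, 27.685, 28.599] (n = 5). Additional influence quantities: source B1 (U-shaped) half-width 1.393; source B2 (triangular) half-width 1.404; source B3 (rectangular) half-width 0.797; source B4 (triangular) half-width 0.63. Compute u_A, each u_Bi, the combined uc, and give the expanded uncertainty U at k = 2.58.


mean = (27.946 + 26.746 + 27.726 + 27.685 + 28.599) / 5 = 27.7404
s = sqrt(sum((x - mean)^2)/(n-1)) = 0.66550229
u_A = s / sqrt(n) = 0.66550229 / sqrt(5) = 0.29762167
u_B1 = 1.393 / sqrt(2) = 0.98499975
u_B2 = 1.404 / sqrt(6) = 0.5731806
u_B3 = 0.797 / sqrt(3) = 0.46014816
u_B4 = 0.63 / sqrt(6) = 0.25719642
uc = sqrt(0.29762167^2 + 0.98499975^2 + 0.5731806^2 + 0.46014816^2 + 0.25719642^2) = 1.2904362
U = k * uc = 2.58 * 1.2904362
U = 3.3293

3.3293


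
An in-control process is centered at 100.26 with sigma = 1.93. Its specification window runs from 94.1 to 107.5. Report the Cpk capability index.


Cpu = (USL - mean) / (3*sigma) = (107.5 - 100.26) / (3*1.93) = 1.2504
Cpl = (mean - LSL) / (3*sigma) = (100.26 - 94.1) / (3*1.93) = 1.0639
Cpk = min(Cpu, Cpl) = 1.0639

1.0639


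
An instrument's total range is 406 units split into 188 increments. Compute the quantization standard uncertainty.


resolution = range / divisions
resolution = 406 / 188 = 2.1595745
u_res = resolution / (2*sqrt(3))
u_res = 2.1595745 / 3.4641016
u_res = 0.6234

0.6234


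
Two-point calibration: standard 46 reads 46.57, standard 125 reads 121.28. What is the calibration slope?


slope = (y2 - y1) / (x2 - x1)
= (121.28 - 46.57) / (125 - 46)
= 74.7100 / 79
= 0.9457

0.9457


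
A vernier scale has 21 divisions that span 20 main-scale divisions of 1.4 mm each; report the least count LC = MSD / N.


LC = MSD / n_div
= 1.4 / 21
= 0.0667

0.0667


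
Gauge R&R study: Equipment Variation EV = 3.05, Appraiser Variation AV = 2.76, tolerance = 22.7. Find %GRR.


GRR = sqrt(EV^2 + AV^2) = sqrt(3.05^2 + 2.76^2) = 4.1134049
%GRR = GRR / tol * 100 = 4.1134049 / 22.7 * 100
%GRR = 18.1207

18.1207


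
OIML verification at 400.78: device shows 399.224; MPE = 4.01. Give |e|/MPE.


e = indication - reference = 399.224 - 400.78 = -1.5560
|e| = 1.5560
ratio = |e| / MPE = 1.5560 / 4.01
ratio = 0.3880

0.3880


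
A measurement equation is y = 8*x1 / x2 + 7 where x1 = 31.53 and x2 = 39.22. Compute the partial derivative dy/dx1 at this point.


y = 8*x1 / x2 + 7
dy/dx1 = 8/x2
Evaluate at x2 = 39.22: c1 = 8 / 39.22
c1 = 0.2040

0.2040


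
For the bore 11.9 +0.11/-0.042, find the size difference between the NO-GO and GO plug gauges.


GO = nominal - lower_tol (smallest hole = maximum material condition)
GO = 11.9 - 0.042 = 11.858
NO-GO = nominal + upper_tol (largest hole = least material condition)
NO-GO = 11.9 + 0.11 = 12.01
spread = NO-GO - GO = 12.01 - 11.858 = 0.1520

0.1520


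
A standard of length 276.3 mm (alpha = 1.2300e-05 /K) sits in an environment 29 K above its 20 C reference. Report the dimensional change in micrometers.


dL = L * alpha * dT
= 276.3 * 1.2300e-05 * 29
= 0.0985562 mm
dL_um = 0.0985562 * 1000 = 98.5562 um

98.5562


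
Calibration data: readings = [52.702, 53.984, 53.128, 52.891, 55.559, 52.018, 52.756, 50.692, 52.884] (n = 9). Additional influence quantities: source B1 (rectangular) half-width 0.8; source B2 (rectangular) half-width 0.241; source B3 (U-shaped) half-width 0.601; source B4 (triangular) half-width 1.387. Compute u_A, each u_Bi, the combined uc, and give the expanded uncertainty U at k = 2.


mean = (52.702 + 53.984 + 53.128 + 52.891 + 55.559 + 52.018 + 52.756 + 50.692 + 52.884) / 9 = 52.95711111
s = sqrt(sum((x - mean)^2)/(n-1)) = 1.3219981
u_A = s / sqrt(n) = 1.3219981 / sqrt(9) = 0.44066603
u_B1 = 0.8 / sqrt(3) = 0.46188022
u_B2 = 0.241 / sqrt(3) = 0.13914141
u_B3 = 0.601 / sqrt(2) = 0.42497118
u_B4 = 1.387 / sqrt(6) = 0.56624038
uc = sqrt(0.44066603^2 + 0.46188022^2 + 0.13914141^2 + 0.42497118^2 + 0.56624038^2) = 0.96338408
U = k * uc = 2 * 0.96338408
U = 1.9268

1.9268


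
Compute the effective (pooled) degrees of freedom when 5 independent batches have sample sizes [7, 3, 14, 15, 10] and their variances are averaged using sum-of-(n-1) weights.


nu = sum_i (n_i - 1)
nu = ((7 - 1) + (3 - 1) + (14 - 1) + (15 - 1) + (10 - 1))
nu = 6 + 2 + 13 + 14 + 9
nu = 44

44


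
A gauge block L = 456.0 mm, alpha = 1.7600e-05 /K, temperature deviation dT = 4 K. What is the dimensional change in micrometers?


dL = L * alpha * dT
= 456.0 * 1.7600e-05 * 4
= 0.0321024 mm
dL_um = 0.0321024 * 1000 = 32.1024 um

32.1024


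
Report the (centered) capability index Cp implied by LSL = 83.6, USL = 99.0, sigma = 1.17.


Cp = (USL - LSL) / (6 * sigma)
= (99.0 - 83.6) / (6 * 1.17)
= 15.4000 / 7.0200
= 2.1937

2.1937


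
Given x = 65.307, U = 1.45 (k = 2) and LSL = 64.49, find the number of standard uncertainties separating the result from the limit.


u = U / k = 1.45 / 2 = 0.725
margin = |LSL - x| = |64.49 - 65.307| = 0.817
z = margin / u = 0.817 / 0.725
z = 1.1269

1.1269


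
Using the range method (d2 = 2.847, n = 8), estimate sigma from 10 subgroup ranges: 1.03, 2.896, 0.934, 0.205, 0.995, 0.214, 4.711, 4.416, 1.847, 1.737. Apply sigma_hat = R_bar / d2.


R_bar = (1.03 + 2.896 + 0.934 + 0.205 + 0.995 + 0.214 + 4.711 + 4.416 + 1.847 + 1.737) / 10
R_bar = 18.985 / 10 = 1.8985
sigma_hat = R_bar / d2 = 1.8985 / 2.847 = 0.6668

0.6668


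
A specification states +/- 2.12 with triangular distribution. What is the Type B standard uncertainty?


u_B = half_width / sqrt(6)
u_B = 2.12 / 2.4494897
u_B = 0.8655

0.8655


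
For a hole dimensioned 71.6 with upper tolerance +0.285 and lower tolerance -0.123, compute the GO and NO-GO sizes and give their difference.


GO = nominal - lower_tol (smallest hole = maximum material condition)
GO = 71.6 - 0.123 = 71.477
NO-GO = nominal + upper_tol (largest hole = least material condition)
NO-GO = 71.6 + 0.285 = 71.885
spread = NO-GO - GO = 71.885 - 71.477 = 0.4080

0.4080


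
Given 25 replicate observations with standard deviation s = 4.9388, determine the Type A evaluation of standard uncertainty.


u_A = s / sqrt(n)
u_A = 4.9388 / sqrt(25)
u_A = 4.9388 / 5
u_A = 0.9878

0.9878


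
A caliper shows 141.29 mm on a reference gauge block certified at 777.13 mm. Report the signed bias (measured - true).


Systematic error = measured - true
= 141.29 - 777.13
= -635.8400

-635.8400


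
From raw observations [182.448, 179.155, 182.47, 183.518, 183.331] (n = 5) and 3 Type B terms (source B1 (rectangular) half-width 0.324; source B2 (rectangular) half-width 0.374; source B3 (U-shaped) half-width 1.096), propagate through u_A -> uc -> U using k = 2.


mean = (182.448 + 179.155 + 182.47 + 183.518 + 183.331) / 5 = 182.1844
s = sqrt(sum((x - mean)^2)/(n-1)) = 1.7622072
u_A = s / sqrt(n) = 1.7622072 / sqrt(5) = 0.78808302
u_B1 = 0.324 / sqrt(3) = 0.18706149
u_B2 = 0.374 / sqrt(3) = 0.215929
u_B3 = 1.096 / sqrt(2) = 0.77498903
uc = sqrt(0.78808302^2 + 0.18706149^2 + 0.215929^2 + 0.77498903^2) = 1.1416217
U = k * uc = 2 * 1.1416217
U = 2.2832

2.2832


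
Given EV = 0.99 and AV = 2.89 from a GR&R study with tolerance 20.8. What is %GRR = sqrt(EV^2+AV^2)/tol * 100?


GRR = sqrt(EV^2 + AV^2) = sqrt(0.99^2 + 2.89^2) = 3.054865
%GRR = GRR / tol * 100 = 3.054865 / 20.8 * 100
%GRR = 14.6869

14.6869


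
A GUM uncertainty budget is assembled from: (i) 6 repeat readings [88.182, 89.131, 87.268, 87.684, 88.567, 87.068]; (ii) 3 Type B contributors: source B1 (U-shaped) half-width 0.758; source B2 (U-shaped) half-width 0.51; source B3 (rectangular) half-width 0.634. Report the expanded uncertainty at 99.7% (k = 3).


mean = (88.182 + 89.131 + 87.268 + 87.684 + 88.567 + 87.068) / 6 = 87.98333333
s = sqrt(sum((x - mean)^2)/(n-1)) = 0.79201153
u_A = s / sqrt(n) = 0.79201153 / sqrt(6) = 0.32333735
u_B1 = 0.758 / sqrt(2) = 0.53598694
u_B2 = 0.51 / sqrt(2) = 0.36062446
u_B3 = 0.634 / sqrt(3) = 0.36604007
uc = sqrt(0.32333735^2 + 0.53598694^2 + 0.36062446^2 + 0.36604007^2) = 0.80985454
U = k * uc = 3 * 0.80985454
U = 2.4296

2.4296


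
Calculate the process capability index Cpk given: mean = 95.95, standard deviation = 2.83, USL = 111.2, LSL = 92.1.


Cpu = (USL - mean) / (3*sigma) = (111.2 - 95.95) / (3*2.83) = 1.7962
Cpl = (mean - LSL) / (3*sigma) = (95.95 - 92.1) / (3*2.83) = 0.4535
Cpk = min(Cpu, Cpl) = 0.4535

0.4535


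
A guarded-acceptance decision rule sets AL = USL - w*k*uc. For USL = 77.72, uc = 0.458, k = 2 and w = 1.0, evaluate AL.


U = k * uc = 2 * 0.458 = 0.916
guard band g = w * U = 1.0 * 0.916 = 0.916
AL = USL - g = 77.72 - 0.916
AL = 76.8040

76.8040


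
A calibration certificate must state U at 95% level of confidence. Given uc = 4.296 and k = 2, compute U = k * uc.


U = k * uc
U = 2 * 4.296
U = 8.5920

8.5920


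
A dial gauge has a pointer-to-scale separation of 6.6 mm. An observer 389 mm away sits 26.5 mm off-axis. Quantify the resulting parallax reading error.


error = h * offset / d
= 6.6 * 26.5 / 389
= 0.4496

0.4496


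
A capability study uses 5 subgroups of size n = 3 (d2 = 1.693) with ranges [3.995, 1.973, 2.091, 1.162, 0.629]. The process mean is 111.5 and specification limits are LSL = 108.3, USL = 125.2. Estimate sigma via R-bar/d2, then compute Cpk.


R_bar = (3.995 + 1.973 + 2.091 + 1.162 + 0.629) / 5 = 1.97
sigma = R_bar / d2 = 1.97 / 1.693 = 1.1636149
Cp = (USL - LSL)/(6*sigma) = (125.2 - 108.3)/(6*1.1636149) = 2.4206
Cpu = (125.2 - 111.5)/(3*1.1636149) = 3.9246
Cpl = (111.5 - 108.3)/(3*1.1636149) = 0.9167
Cpk = min(Cpu, Cpl) = 0.9167

0.9167


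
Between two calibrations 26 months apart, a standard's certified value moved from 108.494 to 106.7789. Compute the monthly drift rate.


rate = (v2 - v1) / months
= (106.7789 - 108.494) / 26
= -1.7151 / 26
= -0.0660

-0.0660


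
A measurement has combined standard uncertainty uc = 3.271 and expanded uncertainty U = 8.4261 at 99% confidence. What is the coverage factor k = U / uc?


k = U / uc
k = 8.4261 / 3.271
k = 2.576

2.576


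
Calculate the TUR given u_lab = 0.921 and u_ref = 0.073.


TUR = u_lab / u_ref
= 0.921 / 0.073
= 12.6164

12.6164


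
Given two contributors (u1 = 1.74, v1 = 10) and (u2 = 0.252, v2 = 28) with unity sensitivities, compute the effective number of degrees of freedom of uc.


uc = sqrt(u1^2 + u2^2) = sqrt(1.74^2 + 0.252^2) = 1.7581536
v_eff = uc^4 / (u1^4/v1 + u2^4/v2)
= 1.7581536^4 / (1.74^4/10 + 0.252^4/28)
= 9.5549244 / 0.9167802
v_eff = 10.4223

10.4223


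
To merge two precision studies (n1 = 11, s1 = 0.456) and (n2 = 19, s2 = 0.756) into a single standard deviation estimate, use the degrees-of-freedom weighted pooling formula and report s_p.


s_p = sqrt(((n1-1)*s1^2 + (n2-1)*s2^2) / (n1+n2-2))
numerator = (11-1)*0.456^2 + (19-1)*0.756^2 = 2.07936 + 10.287648 = 12.367008
denominator = 11 + 19 - 2 = 28
s_p^2 = 12.367008 / 28 = 0.44167886
s_p = sqrt(0.44167886) = 0.6646

0.6646


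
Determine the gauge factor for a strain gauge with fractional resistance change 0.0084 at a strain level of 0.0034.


GF = (dR/R) / epsilon
= 0.0084 / 0.0034
= 2.4706

2.4706


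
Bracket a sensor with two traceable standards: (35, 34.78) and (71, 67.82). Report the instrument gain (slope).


slope = (y2 - y1) / (x2 - x1)
= (67.82 - 34.78) / (71 - 35)
= 33.0400 / 36
= 0.9178

0.9178


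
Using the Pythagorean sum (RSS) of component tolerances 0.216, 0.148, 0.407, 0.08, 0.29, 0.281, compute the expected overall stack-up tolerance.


RSS = sqrt(0.216^2 + 0.148^2 + 0.407^2 + 0.08^2 + 0.29^2 + 0.281^2)
= sqrt(0.40367)
= 0.6354

0.6354


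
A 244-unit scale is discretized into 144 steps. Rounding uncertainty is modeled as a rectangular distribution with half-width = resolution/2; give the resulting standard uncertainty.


resolution = range / divisions
resolution = 244 / 144 = 1.6944444
u_res = resolution / (2*sqrt(3))
u_res = 1.6944444 / 3.4641016
u_res = 0.4891

0.4891


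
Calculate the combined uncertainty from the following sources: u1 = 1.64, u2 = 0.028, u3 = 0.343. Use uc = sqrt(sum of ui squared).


uc = sqrt(1.64^2 + 0.028^2 + 0.343^2)
uc = sqrt(2.808033)
uc = 1.6757

1.6757


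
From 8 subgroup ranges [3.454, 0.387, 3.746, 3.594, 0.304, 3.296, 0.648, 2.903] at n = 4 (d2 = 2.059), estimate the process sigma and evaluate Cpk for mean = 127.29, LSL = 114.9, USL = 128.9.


R_bar = (3.454 + 0.387 + 3.746 + 3.594 + 0.304 + 3.296 + 0.648 + 2.903) / 8 = 2.2915
sigma = R_bar / d2 = 2.2915 / 2.059 = 1.1129189
Cp = (USL - LSL)/(6*sigma) = (128.9 - 114.9)/(6*1.1129189) = 2.0966
Cpu = (128.9 - 127.29)/(3*1.1129189) = 0.4822
Cpl = (127.29 - 114.9)/(3*1.1129189) = 3.7110
Cpk = min(Cpu, Cpl) = 0.4822

0.4822


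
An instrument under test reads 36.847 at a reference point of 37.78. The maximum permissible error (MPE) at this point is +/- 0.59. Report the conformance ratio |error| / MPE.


e = indication - reference = 36.847 - 37.78 = -0.9330
|e| = 0.9330
ratio = |e| / MPE = 0.9330 / 0.59
ratio = 1.5814

1.5814


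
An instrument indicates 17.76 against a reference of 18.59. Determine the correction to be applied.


Correction = standard - reading
= 18.59 - 17.76
= 0.8300

0.8300


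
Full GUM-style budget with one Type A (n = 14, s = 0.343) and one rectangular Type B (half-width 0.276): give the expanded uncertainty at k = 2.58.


u_A = s / sqrt(n) = 0.343 / sqrt(14) = 0.091670606
u_B = half_width / sqrt(3) = 0.276 / sqrt(3) = 0.15934867
uc = sqrt(u_A^2 + u_B^2) = sqrt(0.091670606^2 + 0.15934867^2) = 0.18383552
U = k * uc = 2.58 * 0.18383552
U = 0.4743

0.4743


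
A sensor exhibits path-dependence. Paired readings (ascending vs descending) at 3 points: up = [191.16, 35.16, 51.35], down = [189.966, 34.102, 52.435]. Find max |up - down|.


|191.16 - 189.966| = 1.1940
|35.16 - 34.102| = 1.0580
|51.35 - 52.435| = 1.0850
hysteresis = max(diffs) = 1.1940

1.1940


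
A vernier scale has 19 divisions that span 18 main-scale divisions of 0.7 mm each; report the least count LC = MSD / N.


LC = MSD / n_div
= 0.7 / 19
= 0.0368

0.0368


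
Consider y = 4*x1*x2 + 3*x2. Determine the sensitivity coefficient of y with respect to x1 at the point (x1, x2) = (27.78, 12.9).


y = 4*x1*x2 + 3*x2
dy/dx1 = 4*x2
Evaluate at x2 = 12.9: c1 = 4 * 12.9
c1 = 51.6000

51.6000


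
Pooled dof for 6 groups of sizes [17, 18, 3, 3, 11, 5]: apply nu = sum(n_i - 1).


nu = sum_i (n_i - 1)
nu = ((17 - 1) + (18 - 1) + (3 - 1) + (3 - 1) + (11 - 1) + (5 - 1))
nu = 16 + 17 + 2 + 2 + 10 + 4
nu = 51

51


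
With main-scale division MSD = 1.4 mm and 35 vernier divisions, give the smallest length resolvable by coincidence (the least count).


LC = MSD / n_div
= 1.4 / 35
= 0.0400

0.0400


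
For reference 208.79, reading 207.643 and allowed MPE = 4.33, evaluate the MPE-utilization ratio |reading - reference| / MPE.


e = indication - reference = 207.643 - 208.79 = -1.1470
|e| = 1.1470
ratio = |e| / MPE = 1.1470 / 4.33
ratio = 0.2649

0.2649


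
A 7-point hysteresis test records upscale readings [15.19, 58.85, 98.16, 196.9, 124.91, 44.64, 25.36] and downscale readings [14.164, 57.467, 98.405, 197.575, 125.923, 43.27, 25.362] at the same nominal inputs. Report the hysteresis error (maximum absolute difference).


|15.19 - 14.164| = 1.0260
|58.85 - 57.467| = 1.3830
|98.16 - 98.405| = 0.2450
|196.9 - 197.575| = 0.6750
|124.91 - 125.923| = 1.0130
|44.64 - 43.27| = 1.3700
|25.36 - 25.362| = 0.0020
hysteresis = max(diffs) = 1.3830

1.3830


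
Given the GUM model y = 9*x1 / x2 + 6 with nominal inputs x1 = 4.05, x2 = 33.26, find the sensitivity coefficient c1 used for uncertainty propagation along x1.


y = 9*x1 / x2 + 6
dy/dx1 = 9/x2
Evaluate at x2 = 33.26: c1 = 9 / 33.26
c1 = 0.2706

0.2706


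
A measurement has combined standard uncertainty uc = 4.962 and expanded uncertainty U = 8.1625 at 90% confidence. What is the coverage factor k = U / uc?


k = U / uc
k = 8.1625 / 4.962
k = 1.645

1.645


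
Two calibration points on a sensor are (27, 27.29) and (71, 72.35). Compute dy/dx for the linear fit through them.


slope = (y2 - y1) / (x2 - x1)
= (72.35 - 27.29) / (71 - 27)
= 45.0600 / 44
= 1.0241

1.0241


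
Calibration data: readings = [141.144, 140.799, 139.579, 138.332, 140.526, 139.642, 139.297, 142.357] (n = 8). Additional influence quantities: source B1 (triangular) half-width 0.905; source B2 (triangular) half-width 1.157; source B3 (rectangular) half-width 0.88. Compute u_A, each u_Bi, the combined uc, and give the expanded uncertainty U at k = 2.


mean = (141.144 + 140.799 + 139.579 + 138.332 + 140.526 + 139.642 + 139.297 + 142.357) / 8 = 140.2095
s = sqrt(sum((x - mean)^2)/(n-1)) = 1.2541348
u_A = s / sqrt(n) = 1.2541348 / sqrt(8) = 0.44340361
u_B1 = 0.905 / sqrt(6) = 0.3694647
u_B2 = 1.157 / sqrt(6) = 0.47234327
u_B3 = 0.88 / sqrt(3) = 0.50806824
uc = sqrt(0.44340361^2 + 0.3694647^2 + 0.47234327^2 + 0.50806824^2) = 0.90241478
U = k * uc = 2 * 0.90241478
U = 1.8048

1.8048


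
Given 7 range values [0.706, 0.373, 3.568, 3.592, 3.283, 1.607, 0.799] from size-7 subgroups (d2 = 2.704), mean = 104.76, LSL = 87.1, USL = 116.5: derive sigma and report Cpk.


R_bar = (0.706 + 0.373 + 3.568 + 3.592 + 3.283 + 1.607 + 0.799) / 7 = 1.9897143
sigma = R_bar / d2 = 1.9897143 / 2.704 = 0.73584109
Cp = (USL - LSL)/(6*sigma) = (116.5 - 87.1)/(6*0.73584109) = 6.6590
Cpu = (116.5 - 104.76)/(3*0.73584109) = 5.3182
Cpl = (104.76 - 87.1)/(3*0.73584109) = 7.9999
Cpk = min(Cpu, Cpl) = 5.3182

5.3182


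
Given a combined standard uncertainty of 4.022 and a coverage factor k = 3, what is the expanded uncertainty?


U = k * uc
U = 3 * 4.022
U = 12.0660

12.0660


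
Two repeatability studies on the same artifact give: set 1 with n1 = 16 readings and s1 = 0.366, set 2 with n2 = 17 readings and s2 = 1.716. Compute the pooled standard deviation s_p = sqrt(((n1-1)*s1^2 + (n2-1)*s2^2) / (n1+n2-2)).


s_p = sqrt(((n1-1)*s1^2 + (n2-1)*s2^2) / (n1+n2-2))
numerator = (16-1)*0.366^2 + (17-1)*1.716^2 = 2.00934 + 47.114496 = 49.123836
denominator = 16 + 17 - 2 = 31
s_p^2 = 49.123836 / 31 = 1.5846399
s_p = sqrt(1.5846399) = 1.2588

1.2588


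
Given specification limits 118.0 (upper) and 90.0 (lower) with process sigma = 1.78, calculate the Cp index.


Cp = (USL - LSL) / (6 * sigma)
= (118.0 - 90.0) / (6 * 1.78)
= 28.0000 / 10.6800
= 2.6217

2.6217


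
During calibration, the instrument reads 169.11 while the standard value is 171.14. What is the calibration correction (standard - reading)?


Correction = standard - reading
= 171.14 - 169.11
= 2.0300

2.0300


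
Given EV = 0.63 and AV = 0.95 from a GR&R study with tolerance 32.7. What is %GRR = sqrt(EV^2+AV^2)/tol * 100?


GRR = sqrt(EV^2 + AV^2) = sqrt(0.63^2 + 0.95^2) = 1.1399123
%GRR = GRR / tol * 100 = 1.1399123 / 32.7 * 100
%GRR = 3.4860

3.4860


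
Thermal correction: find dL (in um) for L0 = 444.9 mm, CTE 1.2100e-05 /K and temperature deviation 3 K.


dL = L * alpha * dT
= 444.9 * 1.2100e-05 * 3
= 0.0161499 mm
dL_um = 0.0161499 * 1000 = 16.1499 um

16.1499


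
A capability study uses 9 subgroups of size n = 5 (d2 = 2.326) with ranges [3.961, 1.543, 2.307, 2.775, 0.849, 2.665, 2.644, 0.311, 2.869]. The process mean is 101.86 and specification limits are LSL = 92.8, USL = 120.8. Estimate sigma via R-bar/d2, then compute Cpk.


R_bar = (3.961 + 1.543 + 2.307 + 2.775 + 0.849 + 2.665 + 2.644 + 0.311 + 2.869) / 9 = 2.2137778
sigma = R_bar / d2 = 2.2137778 / 2.326 = 0.95175314
Cp = (USL - LSL)/(6*sigma) = (120.8 - 92.8)/(6*0.95175314) = 4.9032
Cpu = (120.8 - 101.86)/(3*0.95175314) = 6.6334
Cpl = (101.86 - 92.8)/(3*0.95175314) = 3.1731
Cpk = min(Cpu, Cpl) = 3.1731

3.1731


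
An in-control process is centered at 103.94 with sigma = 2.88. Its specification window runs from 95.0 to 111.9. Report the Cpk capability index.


Cpu = (USL - mean) / (3*sigma) = (111.9 - 103.94) / (3*2.88) = 0.9213
Cpl = (mean - LSL) / (3*sigma) = (103.94 - 95.0) / (3*2.88) = 1.0347
Cpk = min(Cpu, Cpl) = 0.9213

0.9213


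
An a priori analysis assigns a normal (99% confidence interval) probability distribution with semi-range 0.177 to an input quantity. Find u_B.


u_B = half_width / 2.576
u_B = 0.177 / 2.576
u_B = 0.0687

0.0687


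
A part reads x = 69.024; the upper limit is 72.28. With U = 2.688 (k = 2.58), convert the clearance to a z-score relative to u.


u = U / k = 2.688 / 2.58 = 1.0418605
margin = |USL - x| = |72.28 - 69.024| = 3.256
z = margin / u = 3.256 / 1.0418605
z = 3.1252

3.1252
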